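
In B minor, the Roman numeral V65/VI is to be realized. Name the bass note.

F#

The applied chord V65/VI is rooted on D: D-F#-A-C.
The figure 65 means first inversion — the third is in the bass.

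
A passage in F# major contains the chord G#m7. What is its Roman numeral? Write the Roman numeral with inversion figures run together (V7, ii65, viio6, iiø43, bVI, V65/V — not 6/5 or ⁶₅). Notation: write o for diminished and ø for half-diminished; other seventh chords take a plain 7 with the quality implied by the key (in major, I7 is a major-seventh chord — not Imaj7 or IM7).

Stacked in thirds the chord is G#-B-D#-F#: a minor seventh chord on G#.
In F# major, G# is the supertonic; the diatonic minor seventh chord there is ii7.

ii7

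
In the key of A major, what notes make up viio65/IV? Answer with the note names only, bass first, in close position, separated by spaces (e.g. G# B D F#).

E G Bb C#

The slash marks an applied leading-tone chord: viio of IV. In A major, IV is D, so the leading tone to it is C#, a half step below.
Building a fully diminished seventh chord on C# gives C#-E-G-Bb.
With the 65 figure the chord is in first inversion; from the bass E upward in close position it reads E-G-Bb-C#.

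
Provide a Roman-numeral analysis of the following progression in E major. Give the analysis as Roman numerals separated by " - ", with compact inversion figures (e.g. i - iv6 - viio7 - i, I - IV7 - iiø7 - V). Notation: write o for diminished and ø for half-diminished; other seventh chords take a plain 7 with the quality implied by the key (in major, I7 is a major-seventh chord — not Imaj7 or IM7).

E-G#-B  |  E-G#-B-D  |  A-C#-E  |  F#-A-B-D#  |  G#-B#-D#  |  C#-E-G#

E-G#-B: major triad on E = scale degree 1 → I.
E-G#-B-D: a dominant seventh chord on E, the applied dominant of IV → V7/IV.
A-C#-E: major triad on A = scale degree 4 → IV.
F#-A-B-D# has root B, degree 5 in E major, so V43.
G#-B#-D# is the secondary dominant of vi (major triad on G#): V/vi.
C#-E-G#: minor triad on C# = scale degree 6 → vi.

I - V7/IV - IV - V43 - V/vi - vi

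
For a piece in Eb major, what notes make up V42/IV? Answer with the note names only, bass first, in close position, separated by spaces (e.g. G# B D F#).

Db Eb G Bb

The slash means an applied dominant: we want the dominant of IV. In Eb major, IV is Ab major, and its dominant is built on Eb.
Building a dominant seventh chord on Eb gives Eb-G-Bb-Db.
The figured bass 42 indicates third inversion, placing the seventh (Db) in the bass: Db-Eb-G-Bb.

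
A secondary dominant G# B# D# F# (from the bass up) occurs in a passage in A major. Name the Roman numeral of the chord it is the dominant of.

iii

The chord is a dominant seventh chord on G#.
A dominant resolves down a perfect fifth: G# → C#. In A major, C# is scale degree 3, i.e. iii.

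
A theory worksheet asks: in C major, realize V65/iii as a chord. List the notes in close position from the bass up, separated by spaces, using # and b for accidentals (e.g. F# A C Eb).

The slash means an applied dominant: we want the dominant of iii. In C major, iii is E minor, and its dominant is built on B.
Building a dominant seventh chord on B gives B-D#-F#-A.
With the 65 figure the chord is in first inversion; from the bass D# upward in close position it reads D#-F#-A-B.

D# F# A B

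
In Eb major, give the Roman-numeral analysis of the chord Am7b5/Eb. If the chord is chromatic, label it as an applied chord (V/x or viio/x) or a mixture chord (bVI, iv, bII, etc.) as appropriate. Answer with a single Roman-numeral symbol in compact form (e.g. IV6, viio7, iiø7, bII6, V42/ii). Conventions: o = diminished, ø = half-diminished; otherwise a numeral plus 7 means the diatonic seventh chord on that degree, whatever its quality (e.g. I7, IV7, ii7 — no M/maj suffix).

Stacked in thirds the chord is A-C-Eb-G: a half-diminished seventh chord on A.
A sits a half step below Bb (V in Eb major); a diminished chord there is the applied leading-tone chord of V.
With Eb in the bass the chord is in second inversion, so the figured bass is 43.

viiø43/V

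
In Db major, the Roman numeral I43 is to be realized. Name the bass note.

Ab

I in Db major has root Db; the chord is Db-F-Ab-C.
The figure 43 means second inversion — the fifth is in the bass.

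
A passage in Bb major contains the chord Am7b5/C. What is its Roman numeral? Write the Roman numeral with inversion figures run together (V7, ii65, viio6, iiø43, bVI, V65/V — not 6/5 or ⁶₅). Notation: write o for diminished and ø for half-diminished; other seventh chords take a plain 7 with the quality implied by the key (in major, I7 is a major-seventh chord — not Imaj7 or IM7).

Stacked in thirds the chord is A-C-Eb-G: a half-diminished seventh chord on A.
A is scale degree 7 in Bb major, and a half-diminished seventh chord on that degree is written viiø7.
With C in the bass the chord is in first inversion, so the figured bass is 65.

viiø65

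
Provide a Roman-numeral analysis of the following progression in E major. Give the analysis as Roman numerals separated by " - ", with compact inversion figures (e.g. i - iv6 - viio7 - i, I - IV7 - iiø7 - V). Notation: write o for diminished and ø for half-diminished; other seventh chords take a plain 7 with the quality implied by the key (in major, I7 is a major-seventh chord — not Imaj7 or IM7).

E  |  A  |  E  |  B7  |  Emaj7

I - IV - I - V7 - I7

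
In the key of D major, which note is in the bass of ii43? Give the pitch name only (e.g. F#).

ii in D major has root E; the chord is E-G-B-D.
The figure 43 means second inversion — the fifth is in the bass.

B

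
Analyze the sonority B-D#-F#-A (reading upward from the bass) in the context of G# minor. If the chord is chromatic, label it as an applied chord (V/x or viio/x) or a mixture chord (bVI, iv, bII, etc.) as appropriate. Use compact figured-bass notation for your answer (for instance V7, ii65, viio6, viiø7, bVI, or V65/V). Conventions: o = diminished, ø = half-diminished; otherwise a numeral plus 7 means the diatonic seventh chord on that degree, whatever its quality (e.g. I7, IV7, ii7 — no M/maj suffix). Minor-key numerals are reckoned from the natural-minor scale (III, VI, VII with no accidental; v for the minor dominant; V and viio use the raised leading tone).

V7/VI

The pitches B-D#-F#-A form a dominant seventh chord rooted on B.
B is not a diatonic chord root with this quality in G# minor, but it lies a perfect fifth above E (VI), so the chord functions as an applied dominant of VI.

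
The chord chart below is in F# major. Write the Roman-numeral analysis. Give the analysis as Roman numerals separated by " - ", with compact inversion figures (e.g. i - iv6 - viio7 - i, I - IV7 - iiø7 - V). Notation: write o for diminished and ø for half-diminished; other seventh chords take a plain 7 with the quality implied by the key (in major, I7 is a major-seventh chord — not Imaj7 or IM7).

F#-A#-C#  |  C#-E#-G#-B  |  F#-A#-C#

F#-A#-C#: major triad on F# = scale degree 1 → I.
C#-E#-G#-B: root C# is the dominant; dominant seventh chord there is V7.
F#-A#-C#: major triad on F# = scale degree 1 → I.

I - V7 - I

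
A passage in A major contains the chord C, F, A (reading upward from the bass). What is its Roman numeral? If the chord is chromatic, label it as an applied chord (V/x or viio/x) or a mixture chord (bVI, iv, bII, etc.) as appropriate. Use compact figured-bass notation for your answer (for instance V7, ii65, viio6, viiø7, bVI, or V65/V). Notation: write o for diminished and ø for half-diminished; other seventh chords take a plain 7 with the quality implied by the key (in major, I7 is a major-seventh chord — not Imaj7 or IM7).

The pitches F-A-C form a major triad rooted on F.
F is the lowered sixth degree of A major (diatonic 6 would be F#). This is a major triad on the lowered sixth degree, borrowed from the parallel minor.
With C in the bass the chord is in second inversion, so the figured bass is 64.

bVI64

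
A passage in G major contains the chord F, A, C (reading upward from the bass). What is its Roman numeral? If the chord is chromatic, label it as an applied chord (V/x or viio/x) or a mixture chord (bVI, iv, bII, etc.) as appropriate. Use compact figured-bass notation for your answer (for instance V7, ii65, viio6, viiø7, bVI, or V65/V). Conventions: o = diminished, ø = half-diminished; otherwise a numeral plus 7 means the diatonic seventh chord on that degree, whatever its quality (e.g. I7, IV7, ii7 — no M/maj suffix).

bVII

The pitches F-A-C form a major triad rooted on F.
F is the lowered seventh degree of G major (diatonic 7 would be F#). This is a major triad on the lowered seventh degree (the subtonic), borrowed from the parallel minor.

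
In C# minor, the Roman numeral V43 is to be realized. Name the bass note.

V in C# minor has root G#; the chord is G#-B#-D#-F#.
The figure 43 means second inversion — the fifth is in the bass.

D#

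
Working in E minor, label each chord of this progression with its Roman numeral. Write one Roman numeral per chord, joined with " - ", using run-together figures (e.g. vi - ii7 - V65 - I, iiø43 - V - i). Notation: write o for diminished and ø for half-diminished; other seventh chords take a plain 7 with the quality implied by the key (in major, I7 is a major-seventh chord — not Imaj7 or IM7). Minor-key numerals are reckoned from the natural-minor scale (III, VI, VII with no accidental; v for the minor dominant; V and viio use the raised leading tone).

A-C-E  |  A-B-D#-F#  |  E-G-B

iv - V42 - i

A-C-E: minor triad on A = scale degree 4 → iv.
A-B-D#-F#: dominant seventh chord on B = scale degree 5 → V42.
E-G-B: root E is the tonic; minor triad there is i.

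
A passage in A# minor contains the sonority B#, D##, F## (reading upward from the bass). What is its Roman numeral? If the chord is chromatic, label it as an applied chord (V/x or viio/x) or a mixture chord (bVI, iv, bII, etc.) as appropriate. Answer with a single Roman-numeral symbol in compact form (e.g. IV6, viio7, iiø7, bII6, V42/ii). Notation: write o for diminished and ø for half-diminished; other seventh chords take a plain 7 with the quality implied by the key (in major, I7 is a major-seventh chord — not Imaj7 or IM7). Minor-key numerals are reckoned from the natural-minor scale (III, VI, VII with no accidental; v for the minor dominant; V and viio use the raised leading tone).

Stacked in thirds the chord is B#-D##-F##: a major triad on B#.
B# is not a diatonic chord root with this quality in A# minor, but it lies a perfect fifth above E# (V), so the chord functions as an applied dominant of V.

V/V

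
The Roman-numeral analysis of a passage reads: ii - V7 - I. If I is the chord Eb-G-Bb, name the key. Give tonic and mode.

Eb major

The anchor chord is a major triad on Eb, labeled I.
If Eb is scale degree 1 and the mode makes that degree carry a major triad, the tonic is Eb and the mode is major.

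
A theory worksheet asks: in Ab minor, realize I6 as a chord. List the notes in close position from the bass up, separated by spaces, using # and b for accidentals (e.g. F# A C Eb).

C Eb Ab

Scale degree 1 in Ab minor is Ab; here the chord built on it is altered to a major triad. I6 is the major tonic (Picardy third), borrowed from the parallel major.
So the chord is Ab-C-Eb, a major triad.
The figured bass 6 indicates first inversion, placing the third (C) in the bass: C-Eb-Ab.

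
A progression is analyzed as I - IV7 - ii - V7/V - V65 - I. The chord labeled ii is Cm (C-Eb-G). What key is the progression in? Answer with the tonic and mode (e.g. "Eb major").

Bb major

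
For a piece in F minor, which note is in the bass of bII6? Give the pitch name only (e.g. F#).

bII in F minor has root Gb; the chord is Gb-Bb-Db.
The figure 6 means first inversion — the third is in the bass.

Bb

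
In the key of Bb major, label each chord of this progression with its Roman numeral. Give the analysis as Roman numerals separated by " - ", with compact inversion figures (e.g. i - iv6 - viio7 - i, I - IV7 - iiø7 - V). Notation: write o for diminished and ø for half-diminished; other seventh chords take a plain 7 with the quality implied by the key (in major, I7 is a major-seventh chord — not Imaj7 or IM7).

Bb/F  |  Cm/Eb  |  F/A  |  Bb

I64 - ii6 - V6 - I

Bb/F: major triad on Bb = scale degree 1 → I64.
Cm/Eb has root C, degree 2 in Bb major, so ii6.
F/A has root F, degree 5 in Bb major, so V6.
Bb has root Bb, degree 1 in Bb major, so I.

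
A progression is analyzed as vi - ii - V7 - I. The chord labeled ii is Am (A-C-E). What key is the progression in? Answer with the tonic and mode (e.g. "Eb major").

The anchor chord is a minor triad on A, labeled ii.
ii on A implies A is the supertonic; that puts the tonic at G, and the lowercase numeral fits major mode.

G major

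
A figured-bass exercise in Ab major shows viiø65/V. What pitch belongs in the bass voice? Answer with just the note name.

The applied chord viiø65/V is rooted on D: D-F-Ab-C.
The figure 65 means first inversion — the third is in the bass.

F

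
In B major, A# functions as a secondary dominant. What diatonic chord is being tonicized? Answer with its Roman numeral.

iii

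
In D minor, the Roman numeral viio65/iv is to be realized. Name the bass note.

A

The applied chord viio65/iv is rooted on F#: F#-A-C-Eb.
The figure 65 means first inversion — the third is in the bass.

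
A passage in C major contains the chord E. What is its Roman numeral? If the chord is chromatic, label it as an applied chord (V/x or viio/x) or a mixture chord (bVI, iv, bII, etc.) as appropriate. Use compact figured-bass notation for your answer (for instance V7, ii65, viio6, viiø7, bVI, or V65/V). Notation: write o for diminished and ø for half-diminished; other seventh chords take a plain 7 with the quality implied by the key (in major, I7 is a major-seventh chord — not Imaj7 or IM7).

Stacked in thirds the chord is E-G#-B: a major triad on E.
E is not a diatonic chord root with this quality in C major, but it lies a perfect fifth above A (vi), so the chord functions as an applied dominant of vi.

V/vi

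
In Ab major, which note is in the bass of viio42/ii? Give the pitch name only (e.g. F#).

Gb

The applied chord viio42/ii is rooted on A: A-C-Eb-Gb.
The figure 42 means third inversion — the seventh is in the bass.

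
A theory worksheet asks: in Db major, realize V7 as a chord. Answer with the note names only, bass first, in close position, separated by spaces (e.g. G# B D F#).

Ab C Eb Gb

In Db major, scale degree 5 is Ab, and the diatonic chord built there is a dominant seventh chord.
Stacking thirds from Ab gives Ab-C-Eb-Gb.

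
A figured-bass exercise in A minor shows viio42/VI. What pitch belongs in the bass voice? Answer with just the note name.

The applied chord viio42/VI is rooted on E: E-G-Bb-Db.
The figure 42 means third inversion — the seventh is in the bass.

Db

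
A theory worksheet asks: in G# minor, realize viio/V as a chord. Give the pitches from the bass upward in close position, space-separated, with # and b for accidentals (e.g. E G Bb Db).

C## E# G#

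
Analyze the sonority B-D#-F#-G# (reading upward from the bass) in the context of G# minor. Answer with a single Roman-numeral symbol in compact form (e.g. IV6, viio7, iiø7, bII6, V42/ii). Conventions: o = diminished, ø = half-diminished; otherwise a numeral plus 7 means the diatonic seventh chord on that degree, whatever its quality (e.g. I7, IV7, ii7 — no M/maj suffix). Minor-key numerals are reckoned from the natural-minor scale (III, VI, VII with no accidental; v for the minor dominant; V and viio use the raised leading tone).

i65

Stacked in thirds the chord is G#-B-D#-F#: a minor seventh chord on G#.
In G# minor, G# is the tonic; the diatonic minor seventh chord there is i7.
With B in the bass the chord is in first inversion, so the figured bass is 65.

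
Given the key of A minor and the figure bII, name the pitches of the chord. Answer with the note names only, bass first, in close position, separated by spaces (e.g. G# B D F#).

Bb D F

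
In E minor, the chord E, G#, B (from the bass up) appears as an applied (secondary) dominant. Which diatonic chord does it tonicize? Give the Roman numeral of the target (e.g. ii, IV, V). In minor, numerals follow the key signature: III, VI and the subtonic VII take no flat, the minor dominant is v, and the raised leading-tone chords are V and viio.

iv

The chord is a major triad on E.
A dominant resolves down a perfect fifth: E → A. In E minor, A is scale degree 4, i.e. iv.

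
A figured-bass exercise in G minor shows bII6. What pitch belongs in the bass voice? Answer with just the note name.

bII in G minor has root Ab; the chord is Ab-C-Eb.
The figure 6 means first inversion — the third is in the bass.

C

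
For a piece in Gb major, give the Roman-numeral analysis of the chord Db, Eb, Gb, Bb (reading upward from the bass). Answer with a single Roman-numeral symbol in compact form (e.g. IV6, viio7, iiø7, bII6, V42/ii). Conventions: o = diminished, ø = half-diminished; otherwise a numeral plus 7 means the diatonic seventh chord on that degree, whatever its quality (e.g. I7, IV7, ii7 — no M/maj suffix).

vi42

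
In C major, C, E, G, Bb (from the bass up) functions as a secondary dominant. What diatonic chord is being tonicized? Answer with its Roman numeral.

IV

The chord is a dominant seventh chord on C.
A dominant resolves down a perfect fifth: C → F. In C major, F is scale degree 4, i.e. IV.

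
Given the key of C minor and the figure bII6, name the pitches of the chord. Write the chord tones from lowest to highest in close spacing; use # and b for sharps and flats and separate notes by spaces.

bII6 is the Neapolitan sixth — a major triad on the lowered second degree, here in its customary first inversion. In C minor that root is Db.
So the chord is Db-F-Ab, a major triad.
With the 6 figure the chord is in first inversion; from the bass F upward in close position it reads F-Ab-Db.

F Ab Db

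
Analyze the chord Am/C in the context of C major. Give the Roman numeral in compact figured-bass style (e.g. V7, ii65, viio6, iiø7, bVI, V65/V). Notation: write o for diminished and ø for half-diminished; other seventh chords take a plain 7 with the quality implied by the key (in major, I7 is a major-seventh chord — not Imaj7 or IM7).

vi6

The pitches A-C-E form a minor triad rooted on A.
A is scale degree 6 in C major, and a minor triad on that degree is written vi.
With C in the bass the chord is in first inversion, so the figured bass is 6.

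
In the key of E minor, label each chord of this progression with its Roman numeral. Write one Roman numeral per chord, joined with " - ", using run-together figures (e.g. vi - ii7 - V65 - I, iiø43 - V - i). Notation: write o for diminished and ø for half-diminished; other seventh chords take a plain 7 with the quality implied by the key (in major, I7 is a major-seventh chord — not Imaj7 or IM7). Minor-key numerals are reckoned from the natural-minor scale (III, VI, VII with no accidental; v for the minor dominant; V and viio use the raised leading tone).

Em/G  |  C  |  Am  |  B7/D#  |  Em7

i6 - VI - iv - V65 - i7

Em/G has root E, degree 1 in E minor, so i6.
C: major triad on C = scale degree 6 → VI.
Am has root A, degree 4 in E minor, so iv.
B7/D#: root B is the dominant; dominant seventh chord there is V65.
Em7: minor seventh chord on E = scale degree 1 → i7.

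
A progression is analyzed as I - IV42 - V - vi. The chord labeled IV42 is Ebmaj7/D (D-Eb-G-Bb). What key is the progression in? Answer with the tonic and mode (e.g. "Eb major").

Bb major

IV42 is given as D-Eb-G-Bb — a major seventh chord with root Eb.
If Eb is scale degree 4 and the mode makes that degree carry a major seventh chord, the tonic is Bb and the mode is major.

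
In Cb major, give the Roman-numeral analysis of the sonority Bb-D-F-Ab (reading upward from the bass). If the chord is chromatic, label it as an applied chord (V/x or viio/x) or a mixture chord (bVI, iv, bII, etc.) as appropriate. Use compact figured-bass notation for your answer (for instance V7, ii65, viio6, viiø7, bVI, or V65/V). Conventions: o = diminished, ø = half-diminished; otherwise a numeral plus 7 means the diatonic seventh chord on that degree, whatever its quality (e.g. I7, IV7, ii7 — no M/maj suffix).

V7/iii

Stacked in thirds the chord is Bb-D-F-Ab: a dominant seventh chord on Bb.
Bb is not a diatonic chord root with this quality in Cb major, but it lies a perfect fifth above Eb (iii), so the chord functions as an applied dominant of iii.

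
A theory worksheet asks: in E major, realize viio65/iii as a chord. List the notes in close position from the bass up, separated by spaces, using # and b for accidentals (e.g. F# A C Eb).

A# C# E F##

viio65/iii is a secondary leading-tone chord. The target iii is G# in E major; the applied chord is rooted a semitone below, on F##.
Building a fully diminished seventh chord on F## gives F##-A#-C#-E.
The figured bass 65 indicates first inversion, placing the third (A#) in the bass: A#-C#-E-F##.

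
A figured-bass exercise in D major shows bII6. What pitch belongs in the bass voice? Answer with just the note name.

bII in D major has root Eb; the chord is Eb-G-Bb.
The figure 6 means first inversion — the third is in the bass.

G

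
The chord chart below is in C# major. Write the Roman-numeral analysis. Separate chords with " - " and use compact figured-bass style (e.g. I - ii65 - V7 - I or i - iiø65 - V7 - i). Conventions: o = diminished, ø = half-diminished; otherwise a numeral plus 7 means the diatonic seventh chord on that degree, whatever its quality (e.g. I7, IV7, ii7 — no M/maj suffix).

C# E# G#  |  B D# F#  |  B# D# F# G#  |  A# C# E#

C#-E#-G#: major triad on C# = scale degree 1 → I.
B-D#-F#: B with this quality isn't in the key; it's bVII, borrowed from the parallel minor.
B#-D#-F#-G# has root G#, degree 5 in C# major, so V65.
A#-C#-E#: minor triad on A# = scale degree 6 → vi.

I - bVII - V65 - vi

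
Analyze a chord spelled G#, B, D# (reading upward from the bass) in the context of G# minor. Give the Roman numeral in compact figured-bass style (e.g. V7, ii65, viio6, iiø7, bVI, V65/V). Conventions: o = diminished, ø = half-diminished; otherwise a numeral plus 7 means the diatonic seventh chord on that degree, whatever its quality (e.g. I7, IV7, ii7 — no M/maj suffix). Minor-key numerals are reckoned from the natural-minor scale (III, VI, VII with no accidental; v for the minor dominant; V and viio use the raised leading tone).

i

Stacked in thirds the chord is G#-B-D#: a minor triad on G#.
In G# minor, G# is the tonic; the diatonic minor triad there is i.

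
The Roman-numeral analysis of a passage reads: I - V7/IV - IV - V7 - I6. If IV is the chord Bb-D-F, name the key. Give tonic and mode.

IV is given as Bb-D-F — a major triad with root Bb.
If Bb is scale degree 4 and the mode makes that degree carry a major triad, the tonic is F and the mode is major.

F major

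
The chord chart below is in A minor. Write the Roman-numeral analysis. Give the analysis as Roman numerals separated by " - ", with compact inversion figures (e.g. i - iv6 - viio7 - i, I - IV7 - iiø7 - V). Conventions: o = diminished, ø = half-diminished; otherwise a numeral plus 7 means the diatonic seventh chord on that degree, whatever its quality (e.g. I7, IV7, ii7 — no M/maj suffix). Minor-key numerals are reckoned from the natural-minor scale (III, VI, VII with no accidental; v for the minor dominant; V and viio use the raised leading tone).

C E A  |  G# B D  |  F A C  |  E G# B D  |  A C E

C-E-A: root A is the tonic; minor triad there is i6.
G#-B-D: diminished triad on G# = scale degree 7 → viio.
F-A-C has root F, degree 6 in A minor, so VI.
E-G#-B-D has root E, degree 5 in A minor, so V7.
A-C-E has root A, degree 1 in A minor, so i.

i6 - viio - VI - V7 - i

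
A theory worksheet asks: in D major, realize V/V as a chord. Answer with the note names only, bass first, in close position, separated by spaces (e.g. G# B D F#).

E G# B

V/V is a secondary dominant — the dominant triad of V. V in D major is A, so the applied chord's root is E, a perfect fifth above.
Building a major triad on E gives E-G#-B.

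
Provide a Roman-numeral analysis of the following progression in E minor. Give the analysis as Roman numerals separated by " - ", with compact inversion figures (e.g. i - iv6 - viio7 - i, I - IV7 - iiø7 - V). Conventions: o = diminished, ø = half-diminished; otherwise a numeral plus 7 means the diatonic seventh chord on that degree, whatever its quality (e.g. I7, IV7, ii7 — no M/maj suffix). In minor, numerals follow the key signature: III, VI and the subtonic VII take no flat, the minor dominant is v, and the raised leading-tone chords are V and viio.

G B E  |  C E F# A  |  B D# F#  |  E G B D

i6 - iiø43 - V - i7

G-B-E: minor triad on E = scale degree 1 → i6.
C-E-F#-A has root F#, degree 2 in E minor, so iiø43.
B-D#-F# has root B, degree 5 in E minor, so V.
E-G-B-D: minor seventh chord on E = scale degree 1 → i7.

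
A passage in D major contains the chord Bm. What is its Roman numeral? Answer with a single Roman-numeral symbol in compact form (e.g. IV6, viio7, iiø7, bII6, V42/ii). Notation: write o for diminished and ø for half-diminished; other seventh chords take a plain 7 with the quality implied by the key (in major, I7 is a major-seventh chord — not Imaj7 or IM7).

vi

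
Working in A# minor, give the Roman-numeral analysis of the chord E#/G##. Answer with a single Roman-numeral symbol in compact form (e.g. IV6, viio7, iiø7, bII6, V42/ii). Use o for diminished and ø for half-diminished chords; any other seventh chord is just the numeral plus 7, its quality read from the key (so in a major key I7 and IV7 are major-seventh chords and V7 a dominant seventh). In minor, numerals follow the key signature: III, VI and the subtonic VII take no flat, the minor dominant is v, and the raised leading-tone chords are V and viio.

V6

The pitches E#-G##-B# form a major triad rooted on E#.
In A# minor, E# is the dominant; the diatonic major triad there is V.
With G## in the bass the chord is in first inversion, so the figured bass is 6.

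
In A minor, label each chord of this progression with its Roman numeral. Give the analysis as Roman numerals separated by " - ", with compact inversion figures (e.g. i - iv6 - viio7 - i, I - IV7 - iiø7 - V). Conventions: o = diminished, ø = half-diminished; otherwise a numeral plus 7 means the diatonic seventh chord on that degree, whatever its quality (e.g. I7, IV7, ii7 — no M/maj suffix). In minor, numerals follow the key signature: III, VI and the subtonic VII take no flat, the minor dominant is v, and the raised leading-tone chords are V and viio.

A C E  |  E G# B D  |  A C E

i - V7 - i

A-C-E: root A is the tonic; minor triad there is i.
E-G#-B-D: dominant seventh chord on E = scale degree 5 → V7.
A-C-E: root A is the tonic; minor triad there is i.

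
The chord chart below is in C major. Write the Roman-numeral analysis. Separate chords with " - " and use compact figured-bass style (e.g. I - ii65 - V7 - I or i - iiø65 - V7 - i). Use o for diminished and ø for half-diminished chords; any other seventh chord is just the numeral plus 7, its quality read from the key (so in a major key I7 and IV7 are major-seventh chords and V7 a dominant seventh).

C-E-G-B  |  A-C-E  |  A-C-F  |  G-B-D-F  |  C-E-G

I7 - vi - IV6 - V7 - I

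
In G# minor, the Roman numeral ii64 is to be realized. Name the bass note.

E#

ii in G# minor has root A#; the chord is A#-C#-E#.
The figure 64 means second inversion — the fifth is in the bass.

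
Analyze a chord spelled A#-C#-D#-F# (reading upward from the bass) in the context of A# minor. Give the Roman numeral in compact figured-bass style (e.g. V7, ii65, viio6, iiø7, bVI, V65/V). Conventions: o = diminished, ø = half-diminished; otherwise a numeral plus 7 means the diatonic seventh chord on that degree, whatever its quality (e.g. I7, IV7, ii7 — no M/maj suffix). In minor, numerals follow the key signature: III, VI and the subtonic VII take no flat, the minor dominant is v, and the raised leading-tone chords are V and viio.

Stacked in thirds the chord is D#-F#-A#-C#: a minor seventh chord on D#.
In A# minor, D# is the subdominant; the diatonic minor seventh chord there is iv7.
With A# in the bass the chord is in second inversion, so the figured bass is 43.

iv43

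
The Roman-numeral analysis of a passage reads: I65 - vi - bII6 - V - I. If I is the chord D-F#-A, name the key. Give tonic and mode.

The anchor chord is a major triad on D, labeled I.
If D is scale degree 1 and the mode makes that degree carry a major triad, the tonic is D and the mode is major.

D major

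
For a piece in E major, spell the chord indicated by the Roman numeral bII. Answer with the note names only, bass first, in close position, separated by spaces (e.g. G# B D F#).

bII is the Neapolitan chord — a major triad on the lowered second degree. In E major that root is F.
So the chord is F-A-C, a major triad.

F A C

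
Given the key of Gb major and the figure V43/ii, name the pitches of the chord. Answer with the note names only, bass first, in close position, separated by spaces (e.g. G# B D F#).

The slash means an applied dominant: we want the dominant of ii. In Gb major, ii is Ab minor, and its dominant is built on Eb.
Building a dominant seventh chord on Eb gives Eb-G-Bb-Db.
With the 43 figure the chord is in second inversion; from the bass Bb upward in close position it reads Bb-Db-Eb-G.

Bb Db Eb G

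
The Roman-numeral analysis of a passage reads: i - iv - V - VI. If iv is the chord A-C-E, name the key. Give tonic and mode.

E minor

The anchor chord is a minor triad on A, labeled iv.
Counting down 3 scale steps from A places the tonic on E; a minor triad on degree 4 is diatonic only in minor.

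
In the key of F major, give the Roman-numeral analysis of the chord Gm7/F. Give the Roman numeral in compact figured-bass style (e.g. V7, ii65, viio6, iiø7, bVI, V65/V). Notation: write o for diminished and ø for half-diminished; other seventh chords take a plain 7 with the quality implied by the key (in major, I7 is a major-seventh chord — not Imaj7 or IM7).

ii42

Stacked in thirds the chord is G-Bb-D-F: a minor seventh chord on G.
In F major, G is the supertonic; the diatonic minor seventh chord there is ii7.
With F in the bass the chord is in third inversion, so the figured bass is 42.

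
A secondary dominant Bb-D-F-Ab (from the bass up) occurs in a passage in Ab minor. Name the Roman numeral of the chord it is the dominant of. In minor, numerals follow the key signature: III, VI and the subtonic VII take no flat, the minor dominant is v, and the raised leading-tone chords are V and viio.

The chord is a dominant seventh chord on Bb.
A dominant resolves down a perfect fifth: Bb → Eb. In Ab minor, Eb is scale degree 5, i.e. V.

V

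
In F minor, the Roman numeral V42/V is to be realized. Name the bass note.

F

The applied chord V42/V is rooted on G: G-B-D-F.
The figure 42 means third inversion — the seventh is in the bass.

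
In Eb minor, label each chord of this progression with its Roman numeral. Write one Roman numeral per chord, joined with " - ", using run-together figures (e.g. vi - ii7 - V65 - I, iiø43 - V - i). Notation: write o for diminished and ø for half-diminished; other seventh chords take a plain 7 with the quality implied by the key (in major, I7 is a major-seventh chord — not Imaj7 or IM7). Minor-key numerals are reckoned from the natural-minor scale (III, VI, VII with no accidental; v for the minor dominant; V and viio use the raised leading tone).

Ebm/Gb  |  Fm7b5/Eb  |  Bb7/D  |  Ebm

i6 - iiø42 - V65 - i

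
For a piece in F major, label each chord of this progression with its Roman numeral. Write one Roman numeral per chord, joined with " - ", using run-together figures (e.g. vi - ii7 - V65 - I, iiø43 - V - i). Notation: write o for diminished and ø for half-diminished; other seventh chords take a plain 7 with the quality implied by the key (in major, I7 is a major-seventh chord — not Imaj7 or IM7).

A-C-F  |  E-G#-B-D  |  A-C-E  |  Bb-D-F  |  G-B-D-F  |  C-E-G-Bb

A-C-F: major triad on F = scale degree 1 → I6.
E-G#-B-D: chromatic; E is V of iii, so V7/iii.
A-C-E has root A, degree 3 in F major, so iii.
Bb-D-F: root Bb is the subdominant; major triad there is IV.
G-B-D-F is the secondary dominant of V (dominant seventh chord on G): V7/V.
C-E-G-Bb: root C is the dominant; dominant seventh chord there is V7.

I6 - V7/iii - iii - IV - V7/V - V7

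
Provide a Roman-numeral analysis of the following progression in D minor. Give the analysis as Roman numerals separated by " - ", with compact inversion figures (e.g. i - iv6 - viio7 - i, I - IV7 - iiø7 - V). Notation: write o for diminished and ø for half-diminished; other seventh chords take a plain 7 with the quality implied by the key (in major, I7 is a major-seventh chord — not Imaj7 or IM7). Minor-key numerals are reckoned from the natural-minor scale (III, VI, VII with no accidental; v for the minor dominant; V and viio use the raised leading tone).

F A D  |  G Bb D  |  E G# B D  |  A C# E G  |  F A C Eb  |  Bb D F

i6 - iv - V7/V - V7 - V7/VI - VI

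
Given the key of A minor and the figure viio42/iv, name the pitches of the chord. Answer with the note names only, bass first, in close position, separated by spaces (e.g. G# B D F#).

viio42/iv is a secondary leading-tone chord. The target iv is D in A minor; the applied chord is rooted a semitone below, on C#.
Building a fully diminished seventh chord on C# gives C#-E-G-Bb.
With the 42 figure the chord is in third inversion; from the bass Bb upward in close position it reads Bb-C#-E-G.

Bb C# E G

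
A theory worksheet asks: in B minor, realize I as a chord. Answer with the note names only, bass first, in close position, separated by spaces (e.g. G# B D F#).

B D# F#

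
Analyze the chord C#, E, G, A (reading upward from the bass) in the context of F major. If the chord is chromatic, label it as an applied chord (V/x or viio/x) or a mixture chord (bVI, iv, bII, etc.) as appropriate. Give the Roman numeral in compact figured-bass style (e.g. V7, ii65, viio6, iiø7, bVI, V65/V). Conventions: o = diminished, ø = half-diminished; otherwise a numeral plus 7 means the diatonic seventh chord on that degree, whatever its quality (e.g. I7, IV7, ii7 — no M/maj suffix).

V65/vi

The pitches A-C#-E-G form a dominant seventh chord rooted on A.
A is not a diatonic chord root with this quality in F major, but it lies a perfect fifth above D (vi), so the chord functions as an applied dominant of vi.
With C# in the bass the chord is in first inversion, so the figured bass is 65.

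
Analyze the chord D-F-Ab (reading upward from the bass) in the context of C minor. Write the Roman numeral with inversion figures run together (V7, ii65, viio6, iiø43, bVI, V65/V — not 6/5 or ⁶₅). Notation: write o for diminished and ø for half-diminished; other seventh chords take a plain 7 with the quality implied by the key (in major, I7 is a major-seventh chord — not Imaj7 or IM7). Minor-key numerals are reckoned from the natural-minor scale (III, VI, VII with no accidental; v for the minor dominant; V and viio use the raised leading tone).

iio

Stacked in thirds the chord is D-F-Ab: a diminished triad on D.
D is scale degree 2 in C minor, and a diminished triad on that degree is written iio.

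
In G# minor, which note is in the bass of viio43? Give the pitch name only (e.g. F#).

C#

viio in G# minor has root F##; the chord is F##-A#-C#-E.
The figure 43 means second inversion — the fifth is in the bass.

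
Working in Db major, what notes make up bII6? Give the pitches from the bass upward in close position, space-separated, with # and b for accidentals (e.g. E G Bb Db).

Gb Bbb Ebb

Scale degree 2 in Db major is Eb; lowering it a half step gives Ebb. bII6 is the Neapolitan sixth — a major triad on the lowered second degree, here in its customary first inversion.
So the chord is Ebb-Gb-Bbb, a major triad.
The figured bass 6 indicates first inversion, placing the third (Gb) in the bass: Gb-Bbb-Ebb.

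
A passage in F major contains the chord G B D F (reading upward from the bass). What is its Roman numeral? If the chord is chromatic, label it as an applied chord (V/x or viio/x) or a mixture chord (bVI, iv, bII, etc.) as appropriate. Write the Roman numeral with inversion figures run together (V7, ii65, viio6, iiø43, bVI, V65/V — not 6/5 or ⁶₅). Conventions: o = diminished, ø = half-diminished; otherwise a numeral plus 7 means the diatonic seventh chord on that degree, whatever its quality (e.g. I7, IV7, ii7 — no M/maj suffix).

V7/V

Stacked in thirds the chord is G-B-D-F: a dominant seventh chord on G.
G is not a diatonic chord root with this quality in F major, but it lies a perfect fifth above C (V), so the chord functions as an applied dominant of V.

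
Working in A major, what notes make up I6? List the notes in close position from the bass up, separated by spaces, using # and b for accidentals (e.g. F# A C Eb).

C# E A

In A major, the first degree is A, and the diatonic chord built there is a major triad.
That chord is spelled A-C#-E.
With the 6 figure the chord is in first inversion; from the bass C# upward in close position it reads C#-E-A.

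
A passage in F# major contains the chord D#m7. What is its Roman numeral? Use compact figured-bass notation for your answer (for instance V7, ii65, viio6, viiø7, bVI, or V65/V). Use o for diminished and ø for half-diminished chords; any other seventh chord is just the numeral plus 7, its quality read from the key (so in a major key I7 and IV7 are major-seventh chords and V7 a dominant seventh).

Stacked in thirds the chord is D#-F#-A#-C#: a minor seventh chord on D#.
In F# major, D# is the submediant; the diatonic minor seventh chord there is vi7.

vi7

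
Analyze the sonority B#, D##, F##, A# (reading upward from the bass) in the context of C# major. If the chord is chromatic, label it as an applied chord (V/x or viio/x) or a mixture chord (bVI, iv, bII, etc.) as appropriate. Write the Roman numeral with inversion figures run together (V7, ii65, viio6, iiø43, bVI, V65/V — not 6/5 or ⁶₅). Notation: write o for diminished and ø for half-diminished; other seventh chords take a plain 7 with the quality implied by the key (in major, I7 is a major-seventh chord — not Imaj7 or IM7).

The pitches B#-D##-F##-A# form a dominant seventh chord rooted on B#.
B# is not a diatonic chord root with this quality in C# major, but it lies a perfect fifth above E# (iii), so the chord functions as an applied dominant of iii.

V7/iii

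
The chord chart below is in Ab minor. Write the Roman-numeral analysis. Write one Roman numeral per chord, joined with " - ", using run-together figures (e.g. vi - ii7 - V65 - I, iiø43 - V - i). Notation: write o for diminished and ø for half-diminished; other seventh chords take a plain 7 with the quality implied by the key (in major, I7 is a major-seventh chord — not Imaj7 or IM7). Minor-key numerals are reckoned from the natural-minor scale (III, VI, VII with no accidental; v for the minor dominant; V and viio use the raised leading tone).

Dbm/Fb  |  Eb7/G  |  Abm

iv6 - V65 - i

Dbm/Fb: root Db is the subdominant; minor triad there is iv6.
Eb7/G has root Eb, degree 5 in Ab minor, so V65.
Abm has root Ab, degree 1 in Ab minor, so i.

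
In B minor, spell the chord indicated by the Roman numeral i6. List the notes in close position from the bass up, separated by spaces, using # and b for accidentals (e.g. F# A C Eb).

The numeral's case and figure indicate a minor triad. In B minor its root, scale degree 1, is B.
Stacking thirds from B gives B-D-F#.
With the 6 figure the chord is in first inversion; from the bass D upward in close position it reads D-F#-B.

D F# B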